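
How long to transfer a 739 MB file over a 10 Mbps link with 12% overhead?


Effective throughput = 10 * (1 - 12/100) = 8.8 Mbps
File size in Mb = 739 * 8 = 5912 Mb
Time = 5912 / 8.8
Time = 671.8182 seconds


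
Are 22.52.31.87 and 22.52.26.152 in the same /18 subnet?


Mask: 255.255.192.0
22.52.31.87 AND mask = 22.52.0.0
22.52.26.152 AND mask = 22.52.0.0
Yes, same subnet (22.52.0.0)


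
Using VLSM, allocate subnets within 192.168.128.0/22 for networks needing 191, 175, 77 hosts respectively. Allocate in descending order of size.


191 hosts -> /24 (254 usable): 192.168.128.0/24
175 hosts -> /24 (254 usable): 192.168.129.0/24
77 hosts -> /25 (126 usable): 192.168.130.0/25
Allocation: 192.168.128.0/24 (191 hosts, 254 usable); 192.168.129.0/24 (175 hosts, 254 usable); 192.168.130.0/25 (77 hosts, 126 usable)


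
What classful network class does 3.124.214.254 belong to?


First octet: 3
Binary: 00000011
0xxxxxxx -> Class A (1-126)
Class A, default mask 255.0.0.0 (/8)


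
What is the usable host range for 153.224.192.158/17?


Network: 153.224.128.0
Broadcast: 153.224.255.255
First usable = network + 1
Last usable = broadcast - 1
Range: 153.224.128.1 to 153.224.255.254


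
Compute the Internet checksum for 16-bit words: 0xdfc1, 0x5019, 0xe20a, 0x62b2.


Sum all words (with carry folding):
+ 0xdfc1 = 0xdfc1
+ 0x5019 = 0x2fdb
+ 0xe20a = 0x11e6
+ 0x62b2 = 0x7498
One's complement: ~0x7498
Checksum = 0x8b67


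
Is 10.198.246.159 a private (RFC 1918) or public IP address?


RFC 1918 private ranges:
  10.0.0.0/8 (10.0.0.0 - 10.255.255.255)
  172.16.0.0/12 (172.16.0.0 - 172.31.255.255)
  192.168.0.0/16 (192.168.0.0 - 192.168.255.255)
Private (in 10.0.0.0/8)


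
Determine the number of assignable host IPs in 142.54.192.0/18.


Host bits = 32 - 18 = 14
Total addresses = 2^14 = 16384
Usable = total - 2 (network and broadcast)
Usable hosts: 16382


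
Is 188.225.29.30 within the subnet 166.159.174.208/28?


Subnet network: 166.159.174.208
Test IP AND mask: 188.225.29.16
No, 188.225.29.30 is not in 166.159.174.208/28


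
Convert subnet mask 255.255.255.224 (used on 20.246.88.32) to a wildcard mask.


Subnet mask: 255.255.255.224
Wildcard = 255.255.255.255 - subnet mask
255 - 255 = 0
255 - 255 = 0
255 - 255 = 0
255 - 224 = 31
Wildcard: 0.0.0.31


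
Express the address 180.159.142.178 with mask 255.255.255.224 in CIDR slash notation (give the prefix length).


Binary: 11111111.11111111.11111111.11100000
Count leading 1s
Prefix: /27


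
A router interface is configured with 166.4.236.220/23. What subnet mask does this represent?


/23 means 23 network bits, 9 host bits
Binary: 11111111111111111111111000000000
Mask: 255.255.254.0


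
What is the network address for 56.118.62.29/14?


IP:   00111000.01110110.00111110.00011101
Mask: 11111111.11111100.00000000.00000000
AND operation:
Net:  00111000.01110100.00000000.00000000
Network: 56.116.0.0/14


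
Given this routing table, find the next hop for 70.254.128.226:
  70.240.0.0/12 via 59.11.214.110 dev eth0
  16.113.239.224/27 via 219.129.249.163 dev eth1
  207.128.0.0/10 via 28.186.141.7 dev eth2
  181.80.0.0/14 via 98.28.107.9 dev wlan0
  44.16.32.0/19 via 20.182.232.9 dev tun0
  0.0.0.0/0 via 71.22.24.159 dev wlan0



Longest prefix match for 70.254.128.226:
  /12 70.240.0.0: MATCH
  /27 16.113.239.224: no
  /10 207.128.0.0: no
  /14 181.80.0.0: no
  /19 44.16.32.0: no
  /0 0.0.0.0: MATCH
Selected: next-hop 59.11.214.110 via eth0 (matched /12)


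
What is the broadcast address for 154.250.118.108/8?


Network: 154.0.0.0/8
Host bits = 24
Set all host bits to 1:
Broadcast: 154.255.255.255


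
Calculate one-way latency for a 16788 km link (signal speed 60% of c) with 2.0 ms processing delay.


Speed = 0.6 * 3e5 km/s = 180000 km/s
Propagation delay = 16788 / 180000 = 0.0933 s = 93.2667 ms
Processing delay = 2.0 ms
Total one-way latency = 95.2667 ms


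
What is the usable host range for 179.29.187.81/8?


Network: 179.0.0.0
Broadcast: 179.255.255.255
First usable = network + 1
Last usable = broadcast - 1
Range: 179.0.0.1 to 179.255.255.254


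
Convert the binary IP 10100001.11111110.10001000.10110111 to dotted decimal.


10100001 = 161
11111110 = 254
10001000 = 136
10110111 = 183
IP: 161.254.136.183


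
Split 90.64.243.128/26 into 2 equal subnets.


New prefix = 26 + 1 = 27
Each subnet has 32 addresses
  90.64.243.128/27
  90.64.243.160/27
Subnets: 90.64.243.128/27, 90.64.243.160/27


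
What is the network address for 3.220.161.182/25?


IP:   00000011.11011100.10100001.10110110
Mask: 11111111.11111111.11111111.10000000
AND operation:
Net:  00000011.11011100.10100001.10000000
Network: 3.220.161.128/25


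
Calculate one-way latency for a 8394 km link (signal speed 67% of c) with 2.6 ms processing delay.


Speed = 0.67 * 3e5 km/s = 201000 km/s
Propagation delay = 8394 / 201000 = 0.0418 s = 41.7612 ms
Processing delay = 2.6 ms
Total one-way latency = 44.3612 ms


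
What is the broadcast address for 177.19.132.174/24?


Network: 177.19.132.0/24
Host bits = 8
Set all host bits to 1:
Broadcast: 177.19.132.255


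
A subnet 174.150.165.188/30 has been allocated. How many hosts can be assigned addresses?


Host bits = 32 - 30 = 2
Total addresses = 2^2 = 4
Usable = total - 2 (network and broadcast)
Usable hosts: 2


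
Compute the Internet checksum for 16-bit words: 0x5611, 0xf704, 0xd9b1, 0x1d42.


Sum all words (with carry folding):
+ 0x5611 = 0x5611
+ 0xf704 = 0x4d16
+ 0xd9b1 = 0x26c8
+ 0x1d42 = 0x440a
One's complement: ~0x440a
Checksum = 0xbbf5


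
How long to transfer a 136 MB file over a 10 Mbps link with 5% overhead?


Effective throughput = 10 * (1 - 5/100) = 9.5 Mbps
File size in Mb = 136 * 8 = 1088 Mb
Time = 1088 / 9.5
Time = 114.5263 seconds


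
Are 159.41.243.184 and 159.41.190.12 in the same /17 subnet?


Mask: 255.255.128.0
159.41.243.184 AND mask = 159.41.128.0
159.41.190.12 AND mask = 159.41.128.0
Yes, same subnet (159.41.128.0)


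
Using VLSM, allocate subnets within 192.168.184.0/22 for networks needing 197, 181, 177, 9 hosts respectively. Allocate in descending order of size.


197 hosts -> /24 (254 usable): 192.168.184.0/24
181 hosts -> /24 (254 usable): 192.168.185.0/24
177 hosts -> /24 (254 usable): 192.168.186.0/24
9 hosts -> /28 (14 usable): 192.168.187.0/28
Allocation: 192.168.184.0/24 (197 hosts, 254 usable); 192.168.185.0/24 (181 hosts, 254 usable); 192.168.186.0/24 (177 hosts, 254 usable); 192.168.187.0/28 (9 hosts, 14 usable)


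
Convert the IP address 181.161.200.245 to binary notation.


181 = 10110101
161 = 10100001
200 = 11001000
245 = 11110101
Binary: 10110101.10100001.11001000.11110101


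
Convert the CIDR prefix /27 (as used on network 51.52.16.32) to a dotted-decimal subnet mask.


/27 means 27 network bits, 5 host bits
Binary: 11111111111111111111111111100000
Mask: 255.255.255.224


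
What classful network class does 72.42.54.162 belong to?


First octet: 72
Binary: 01001000
0xxxxxxx -> Class A (1-126)
Class A, default mask 255.0.0.0 (/8)


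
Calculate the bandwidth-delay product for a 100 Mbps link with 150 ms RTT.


BDP = bandwidth * RTT
= 100 Mbps * 150 ms
= 100 * 1e6 * 150 / 1000 bits
= 15000000 bits
= 1875000 bytes
= 1831.0547 KB
BDP = 15000000 bits (1875000 bytes)


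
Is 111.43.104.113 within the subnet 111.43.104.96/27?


Subnet network: 111.43.104.96
Test IP AND mask: 111.43.104.96
Yes, 111.43.104.113 is in 111.43.104.96/27


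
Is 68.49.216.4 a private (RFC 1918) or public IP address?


RFC 1918 private ranges:
  10.0.0.0/8 (10.0.0.0 - 10.255.255.255)
  172.16.0.0/12 (172.16.0.0 - 172.31.255.255)
  192.168.0.0/16 (192.168.0.0 - 192.168.255.255)
Public (not in any RFC 1918 range)


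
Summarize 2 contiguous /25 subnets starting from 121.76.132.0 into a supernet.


Original prefix: /25
Number of subnets: 2 = 2^1
New prefix = 25 - 1 = 24
Supernet: 121.76.132.0/24


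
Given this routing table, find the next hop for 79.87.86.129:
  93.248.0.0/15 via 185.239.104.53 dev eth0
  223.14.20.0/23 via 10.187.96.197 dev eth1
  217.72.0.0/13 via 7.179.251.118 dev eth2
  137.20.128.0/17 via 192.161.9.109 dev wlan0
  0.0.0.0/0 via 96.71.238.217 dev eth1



Longest prefix match for 79.87.86.129:
  /15 93.248.0.0: no
  /23 223.14.20.0: no
  /13 217.72.0.0: no
  /17 137.20.128.0: no
  /0 0.0.0.0: MATCH
Selected: next-hop 96.71.238.217 via eth1 (matched /0)


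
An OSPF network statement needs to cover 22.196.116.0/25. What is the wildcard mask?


Subnet mask: 255.255.255.128
Wildcard = 255.255.255.255 - subnet mask
255 - 255 = 0
255 - 255 = 0
255 - 255 = 0
255 - 128 = 127
Wildcard: 0.0.0.127


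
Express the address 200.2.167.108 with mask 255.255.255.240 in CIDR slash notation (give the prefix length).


Binary: 11111111.11111111.11111111.11110000
Count leading 1s
Prefix: /28


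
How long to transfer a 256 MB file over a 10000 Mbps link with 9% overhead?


Effective throughput = 10000 * (1 - 9/100) = 9100 Mbps
File size in Mb = 256 * 8 = 2048 Mb
Time = 2048 / 9100
Time = 0.2251 seconds


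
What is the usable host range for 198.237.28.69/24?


Network: 198.237.28.0
Broadcast: 198.237.28.255
First usable = network + 1
Last usable = broadcast - 1
Range: 198.237.28.1 to 198.237.28.254


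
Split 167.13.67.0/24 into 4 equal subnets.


New prefix = 24 + 2 = 26
Each subnet has 64 addresses
  167.13.67.0/26
  167.13.67.64/26
  167.13.67.128/26
  167.13.67.192/26
Subnets: 167.13.67.0/26, 167.13.67.64/26, 167.13.67.128/26, 167.13.67.192/26


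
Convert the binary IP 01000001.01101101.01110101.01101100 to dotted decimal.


01000001 = 65
01101101 = 109
01110101 = 117
01101100 = 108
IP: 65.109.117.108


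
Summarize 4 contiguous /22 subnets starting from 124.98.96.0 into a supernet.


Original prefix: /22
Number of subnets: 4 = 2^2
New prefix = 22 - 2 = 20
Supernet: 124.98.96.0/20


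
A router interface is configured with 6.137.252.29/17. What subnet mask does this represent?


/17 means 17 network bits, 15 host bits
Binary: 11111111111111111000000000000000
Mask: 255.255.128.0


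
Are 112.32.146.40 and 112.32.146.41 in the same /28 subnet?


Mask: 255.255.255.240
112.32.146.40 AND mask = 112.32.146.32
112.32.146.41 AND mask = 112.32.146.32
Yes, same subnet (112.32.146.32)


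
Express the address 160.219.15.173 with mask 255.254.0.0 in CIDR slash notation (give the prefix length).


Binary: 11111111.11111110.00000000.00000000
Count leading 1s
Prefix: /15


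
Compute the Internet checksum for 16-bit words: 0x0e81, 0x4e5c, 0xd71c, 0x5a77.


Sum all words (with carry folding):
+ 0x0e81 = 0x0e81
+ 0x4e5c = 0x5cdd
+ 0xd71c = 0x33fa
+ 0x5a77 = 0x8e71
One's complement: ~0x8e71
Checksum = 0x718e


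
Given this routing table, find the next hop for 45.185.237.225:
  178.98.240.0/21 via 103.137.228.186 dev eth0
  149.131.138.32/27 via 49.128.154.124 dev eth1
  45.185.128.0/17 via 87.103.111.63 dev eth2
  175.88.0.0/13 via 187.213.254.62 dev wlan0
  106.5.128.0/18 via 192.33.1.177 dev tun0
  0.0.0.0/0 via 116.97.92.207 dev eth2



Longest prefix match for 45.185.237.225:
  /21 178.98.240.0: no
  /27 149.131.138.32: no
  /17 45.185.128.0: MATCH
  /13 175.88.0.0: no
  /18 106.5.128.0: no
  /0 0.0.0.0: MATCH
Selected: next-hop 87.103.111.63 via eth2 (matched /17)


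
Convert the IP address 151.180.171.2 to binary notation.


151 = 10010111
180 = 10110100
171 = 10101011
2 = 00000010
Binary: 10010111.10110100.10101011.00000010


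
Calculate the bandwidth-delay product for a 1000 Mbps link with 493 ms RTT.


BDP = bandwidth * RTT
= 1000 Mbps * 493 ms
= 1000 * 1e6 * 493 / 1000 bits
= 493000000 bits
= 61625000 bytes
= 60180.6641 KB
BDP = 493000000 bits (61625000 bytes)


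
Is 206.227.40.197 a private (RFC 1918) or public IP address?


RFC 1918 private ranges:
  10.0.0.0/8 (10.0.0.0 - 10.255.255.255)
  172.16.0.0/12 (172.16.0.0 - 172.31.255.255)
  192.168.0.0/16 (192.168.0.0 - 192.168.255.255)
Public (not in any RFC 1918 range)


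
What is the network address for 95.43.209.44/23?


IP:   01011111.00101011.11010001.00101100
Mask: 11111111.11111111.11111110.00000000
AND operation:
Net:  01011111.00101011.11010000.00000000
Network: 95.43.208.0/23


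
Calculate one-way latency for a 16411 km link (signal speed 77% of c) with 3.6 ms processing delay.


Speed = 0.77 * 3e5 km/s = 231000 km/s
Propagation delay = 16411 / 231000 = 0.071 s = 71.0433 ms
Processing delay = 3.6 ms
Total one-way latency = 74.6433 ms


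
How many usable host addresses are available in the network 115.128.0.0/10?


Host bits = 32 - 10 = 22
Total addresses = 2^22 = 4194304
Usable = total - 2 (network and broadcast)
Usable hosts: 4194302


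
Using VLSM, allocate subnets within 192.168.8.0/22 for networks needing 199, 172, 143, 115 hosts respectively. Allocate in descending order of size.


199 hosts -> /24 (254 usable): 192.168.8.0/24
172 hosts -> /24 (254 usable): 192.168.9.0/24
143 hosts -> /24 (254 usable): 192.168.10.0/24
115 hosts -> /25 (126 usable): 192.168.11.0/25
Allocation: 192.168.8.0/24 (199 hosts, 254 usable); 192.168.9.0/24 (172 hosts, 254 usable); 192.168.10.0/24 (143 hosts, 254 usable); 192.168.11.0/25 (115 hosts, 126 usable)


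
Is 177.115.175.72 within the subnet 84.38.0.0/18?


Subnet network: 84.38.0.0
Test IP AND mask: 177.115.128.0
No, 177.115.175.72 is not in 84.38.0.0/18


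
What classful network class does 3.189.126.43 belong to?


First octet: 3
Binary: 00000011
0xxxxxxx -> Class A (1-126)
Class A, default mask 255.0.0.0 (/8)


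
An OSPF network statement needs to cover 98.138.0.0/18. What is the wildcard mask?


Subnet mask: 255.255.192.0
Wildcard = 255.255.255.255 - subnet mask
255 - 255 = 0
255 - 255 = 0
255 - 192 = 63
255 - 0 = 255
Wildcard: 0.0.63.255


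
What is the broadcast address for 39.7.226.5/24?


Network: 39.7.226.0/24
Host bits = 8
Set all host bits to 1:
Broadcast: 39.7.226.255


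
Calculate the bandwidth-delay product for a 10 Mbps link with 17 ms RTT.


BDP = bandwidth * RTT
= 10 Mbps * 17 ms
= 10 * 1e6 * 17 / 1000 bits
= 170000 bits
= 21250 bytes
= 20.752 KB
BDP = 170000 bits (21250 bytes)


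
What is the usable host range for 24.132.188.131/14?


Network: 24.132.0.0
Broadcast: 24.135.255.255
First usable = network + 1
Last usable = broadcast - 1
Range: 24.132.0.1 to 24.135.255.254


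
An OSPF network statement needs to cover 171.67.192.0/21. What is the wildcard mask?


Subnet mask: 255.255.248.0
Wildcard = 255.255.255.255 - subnet mask
255 - 255 = 0
255 - 255 = 0
255 - 248 = 7
255 - 0 = 255
Wildcard: 0.0.7.255


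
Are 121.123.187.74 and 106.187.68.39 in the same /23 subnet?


Mask: 255.255.254.0
121.123.187.74 AND mask = 121.123.186.0
106.187.68.39 AND mask = 106.187.68.0
No, different subnets (121.123.186.0 vs 106.187.68.0)


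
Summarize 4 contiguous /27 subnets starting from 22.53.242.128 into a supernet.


Original prefix: /27
Number of subnets: 4 = 2^2
New prefix = 27 - 2 = 25
Supernet: 22.53.242.128/25


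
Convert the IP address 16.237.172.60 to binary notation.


16 = 00010000
237 = 11101101
172 = 10101100
60 = 00111100
Binary: 00010000.11101101.10101100.00111100


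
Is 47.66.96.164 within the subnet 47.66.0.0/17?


Subnet network: 47.66.0.0
Test IP AND mask: 47.66.0.0
Yes, 47.66.96.164 is in 47.66.0.0/17


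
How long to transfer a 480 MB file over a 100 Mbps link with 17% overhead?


Effective throughput = 100 * (1 - 17/100) = 83 Mbps
File size in Mb = 480 * 8 = 3840 Mb
Time = 3840 / 83
Time = 46.2651 seconds


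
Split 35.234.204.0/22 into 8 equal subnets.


New prefix = 22 + 3 = 25
Each subnet has 128 addresses
  35.234.204.0/25
  35.234.204.128/25
  35.234.205.0/25
  35.234.205.128/25
  35.234.206.0/25
  35.234.206.128/25
  35.234.207.0/25
  35.234.207.128/25
Subnets: 35.234.204.0/25, 35.234.204.128/25, 35.234.205.0/25, 35.234.205.128/25, 35.234.206.0/25, 35.234.206.128/25, 35.234.207.0/25, 35.234.207.128/25


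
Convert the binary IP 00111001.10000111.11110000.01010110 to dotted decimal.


00111001 = 57
10000111 = 135
11110000 = 240
01010110 = 86
IP: 57.135.240.86


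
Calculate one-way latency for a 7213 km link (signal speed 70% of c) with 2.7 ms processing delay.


Speed = 0.7 * 3e5 km/s = 210000 km/s
Propagation delay = 7213 / 210000 = 0.0343 s = 34.3476 ms
Processing delay = 2.7 ms
Total one-way latency = 37.0476 ms


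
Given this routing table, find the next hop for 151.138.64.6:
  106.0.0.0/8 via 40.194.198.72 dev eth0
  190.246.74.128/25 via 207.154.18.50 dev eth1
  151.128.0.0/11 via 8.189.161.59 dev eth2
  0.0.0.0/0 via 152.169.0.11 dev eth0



Longest prefix match for 151.138.64.6:
  /8 106.0.0.0: no
  /25 190.246.74.128: no
  /11 151.128.0.0: MATCH
  /0 0.0.0.0: MATCH
Selected: next-hop 8.189.161.59 via eth2 (matched /11)


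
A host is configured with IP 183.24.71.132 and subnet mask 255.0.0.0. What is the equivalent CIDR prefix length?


Binary: 11111111.00000000.00000000.00000000
Count leading 1s
Prefix: /8


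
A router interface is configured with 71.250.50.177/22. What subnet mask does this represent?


/22 means 22 network bits, 10 host bits
Binary: 11111111111111111111110000000000
Mask: 255.255.252.0


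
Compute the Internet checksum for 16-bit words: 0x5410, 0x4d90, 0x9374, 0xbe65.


Sum all words (with carry folding):
+ 0x5410 = 0x5410
+ 0x4d90 = 0xa1a0
+ 0x9374 = 0x3515
+ 0xbe65 = 0xf37a
One's complement: ~0xf37a
Checksum = 0x0c85


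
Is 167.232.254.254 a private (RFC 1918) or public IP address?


RFC 1918 private ranges:
  10.0.0.0/8 (10.0.0.0 - 10.255.255.255)
  172.16.0.0/12 (172.16.0.0 - 172.31.255.255)
  192.168.0.0/16 (192.168.0.0 - 192.168.255.255)
Public (not in any RFC 1918 range)


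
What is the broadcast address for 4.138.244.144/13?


Network: 4.136.0.0/13
Host bits = 19
Set all host bits to 1:
Broadcast: 4.143.255.255


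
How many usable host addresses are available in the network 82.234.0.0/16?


Host bits = 32 - 16 = 16
Total addresses = 2^16 = 65536
Usable = total - 2 (network and broadcast)
Usable hosts: 65534


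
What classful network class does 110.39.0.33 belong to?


First octet: 110
Binary: 01101110
0xxxxxxx -> Class A (1-126)
Class A, default mask 255.0.0.0 (/8)


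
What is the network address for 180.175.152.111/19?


IP:   10110100.10101111.10011000.01101111
Mask: 11111111.11111111.11100000.00000000
AND operation:
Net:  10110100.10101111.10000000.00000000
Network: 180.175.128.0/19


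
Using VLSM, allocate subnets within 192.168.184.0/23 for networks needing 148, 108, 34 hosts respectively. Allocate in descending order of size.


148 hosts -> /24 (254 usable): 192.168.184.0/24
108 hosts -> /25 (126 usable): 192.168.185.0/25
34 hosts -> /26 (62 usable): 192.168.185.128/26
Allocation: 192.168.184.0/24 (148 hosts, 254 usable); 192.168.185.0/25 (108 hosts, 126 usable); 192.168.185.128/26 (34 hosts, 62 usable)


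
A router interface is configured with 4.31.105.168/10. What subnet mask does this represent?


/10 means 10 network bits, 22 host bits
Binary: 11111111110000000000000000000000
Mask: 255.192.0.0


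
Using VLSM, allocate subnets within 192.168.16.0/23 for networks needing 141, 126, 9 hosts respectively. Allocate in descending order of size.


141 hosts -> /24 (254 usable): 192.168.16.0/24
126 hosts -> /25 (126 usable): 192.168.17.0/25
9 hosts -> /28 (14 usable): 192.168.17.128/28
Allocation: 192.168.16.0/24 (141 hosts, 254 usable); 192.168.17.0/25 (126 hosts, 126 usable); 192.168.17.128/28 (9 hosts, 14 usable)


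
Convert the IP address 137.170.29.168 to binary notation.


137 = 10001001
170 = 10101010
29 = 00011101
168 = 10101000
Binary: 10001001.10101010.00011101.10101000


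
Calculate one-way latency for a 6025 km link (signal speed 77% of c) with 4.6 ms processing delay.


Speed = 0.77 * 3e5 km/s = 231000 km/s
Propagation delay = 6025 / 231000 = 0.0261 s = 26.0823 ms
Processing delay = 4.6 ms
Total one-way latency = 30.6823 ms


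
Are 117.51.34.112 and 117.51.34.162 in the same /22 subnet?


Mask: 255.255.252.0
117.51.34.112 AND mask = 117.51.32.0
117.51.34.162 AND mask = 117.51.32.0
Yes, same subnet (117.51.32.0)


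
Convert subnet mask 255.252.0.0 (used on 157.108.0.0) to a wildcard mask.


Subnet mask: 255.252.0.0
Wildcard = 255.255.255.255 - subnet mask
255 - 255 = 0
255 - 252 = 3
255 - 0 = 255
255 - 0 = 255
Wildcard: 0.3.255.255


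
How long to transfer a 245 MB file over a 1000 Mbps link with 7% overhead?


Effective throughput = 1000 * (1 - 7/100) = 930.0 Mbps
File size in Mb = 245 * 8 = 1960 Mb
Time = 1960 / 930.0
Time = 2.1075 seconds


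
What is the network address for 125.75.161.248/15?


IP:   01111101.01001011.10100001.11111000
Mask: 11111111.11111110.00000000.00000000
AND operation:
Net:  01111101.01001010.00000000.00000000
Network: 125.74.0.0/15


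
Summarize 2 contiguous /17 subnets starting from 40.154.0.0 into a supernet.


Original prefix: /17
Number of subnets: 2 = 2^1
New prefix = 17 - 1 = 16
Supernet: 40.154.0.0/16


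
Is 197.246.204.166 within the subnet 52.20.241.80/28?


Subnet network: 52.20.241.80
Test IP AND mask: 197.246.204.160
No, 197.246.204.166 is not in 52.20.241.80/28


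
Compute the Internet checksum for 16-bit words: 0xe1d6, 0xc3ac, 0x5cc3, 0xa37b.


Sum all words (with carry folding):
+ 0xe1d6 = 0xe1d6
+ 0xc3ac = 0xa583
+ 0x5cc3 = 0x0247
+ 0xa37b = 0xa5c2
One's complement: ~0xa5c2
Checksum = 0x5a3d


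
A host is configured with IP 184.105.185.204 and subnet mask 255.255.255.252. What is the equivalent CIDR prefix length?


Binary: 11111111.11111111.11111111.11111100
Count leading 1s
Prefix: /30


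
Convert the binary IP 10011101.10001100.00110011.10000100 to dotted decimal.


10011101 = 157
10001100 = 140
00110011 = 51
10000100 = 132
IP: 157.140.51.132


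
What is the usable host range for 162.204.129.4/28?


Network: 162.204.129.0
Broadcast: 162.204.129.15
First usable = network + 1
Last usable = broadcast - 1
Range: 162.204.129.1 to 162.204.129.14


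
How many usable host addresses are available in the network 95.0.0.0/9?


Host bits = 32 - 9 = 23
Total addresses = 2^23 = 8388608
Usable = total - 2 (network and broadcast)
Usable hosts: 8388606


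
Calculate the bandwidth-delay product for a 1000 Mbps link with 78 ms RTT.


BDP = bandwidth * RTT
= 1000 Mbps * 78 ms
= 1000 * 1e6 * 78 / 1000 bits
= 78000000 bits
= 9750000 bytes
= 9521.4844 KB
BDP = 78000000 bits (9750000 bytes)


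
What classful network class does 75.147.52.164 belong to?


First octet: 75
Binary: 01001011
0xxxxxxx -> Class A (1-126)
Class A, default mask 255.0.0.0 (/8)


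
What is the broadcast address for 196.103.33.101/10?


Network: 196.64.0.0/10
Host bits = 22
Set all host bits to 1:
Broadcast: 196.127.255.255


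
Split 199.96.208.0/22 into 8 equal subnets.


New prefix = 22 + 3 = 25
Each subnet has 128 addresses
  199.96.208.0/25
  199.96.208.128/25
  199.96.209.0/25
  199.96.209.128/25
  199.96.210.0/25
  199.96.210.128/25
  199.96.211.0/25
  199.96.211.128/25
Subnets: 199.96.208.0/25, 199.96.208.128/25, 199.96.209.0/25, 199.96.209.128/25, 199.96.210.0/25, 199.96.210.128/25, 199.96.211.0/25, 199.96.211.128/25


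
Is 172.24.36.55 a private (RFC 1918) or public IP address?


RFC 1918 private ranges:
  10.0.0.0/8 (10.0.0.0 - 10.255.255.255)
  172.16.0.0/12 (172.16.0.0 - 172.31.255.255)
  192.168.0.0/16 (192.168.0.0 - 192.168.255.255)
Private (in 172.16.0.0/12)


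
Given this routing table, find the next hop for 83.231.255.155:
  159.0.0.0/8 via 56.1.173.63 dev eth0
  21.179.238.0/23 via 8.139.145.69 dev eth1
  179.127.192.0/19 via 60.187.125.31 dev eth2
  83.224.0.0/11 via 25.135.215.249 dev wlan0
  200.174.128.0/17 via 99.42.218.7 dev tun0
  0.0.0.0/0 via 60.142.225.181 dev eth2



Longest prefix match for 83.231.255.155:
  /8 159.0.0.0: no
  /23 21.179.238.0: no
  /19 179.127.192.0: no
  /11 83.224.0.0: MATCH
  /17 200.174.128.0: no
  /0 0.0.0.0: MATCH
Selected: next-hop 25.135.215.249 via wlan0 (matched /11)


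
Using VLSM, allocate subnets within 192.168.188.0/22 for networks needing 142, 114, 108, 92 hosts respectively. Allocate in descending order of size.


142 hosts -> /24 (254 usable): 192.168.188.0/24
114 hosts -> /25 (126 usable): 192.168.189.0/25
108 hosts -> /25 (126 usable): 192.168.189.128/25
92 hosts -> /25 (126 usable): 192.168.190.0/25
Allocation: 192.168.188.0/24 (142 hosts, 254 usable); 192.168.189.0/25 (114 hosts, 126 usable); 192.168.189.128/25 (108 hosts, 126 usable); 192.168.190.0/25 (92 hosts, 126 usable)


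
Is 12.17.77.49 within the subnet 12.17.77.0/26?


Subnet network: 12.17.77.0
Test IP AND mask: 12.17.77.0
Yes, 12.17.77.49 is in 12.17.77.0/26


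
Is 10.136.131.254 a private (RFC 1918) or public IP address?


RFC 1918 private ranges:
  10.0.0.0/8 (10.0.0.0 - 10.255.255.255)
  172.16.0.0/12 (172.16.0.0 - 172.31.255.255)
  192.168.0.0/16 (192.168.0.0 - 192.168.255.255)
Private (in 10.0.0.0/8)


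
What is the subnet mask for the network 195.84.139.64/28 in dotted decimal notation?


/28 means 28 network bits, 4 host bits
Binary: 11111111111111111111111111110000
Mask: 255.255.255.240


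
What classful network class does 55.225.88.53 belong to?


First octet: 55
Binary: 00110111
0xxxxxxx -> Class A (1-126)
Class A, default mask 255.0.0.0 (/8)


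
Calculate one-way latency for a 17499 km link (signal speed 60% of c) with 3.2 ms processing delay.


Speed = 0.6 * 3e5 km/s = 180000 km/s
Propagation delay = 17499 / 180000 = 0.0972 s = 97.2167 ms
Processing delay = 3.2 ms
Total one-way latency = 100.4167 ms


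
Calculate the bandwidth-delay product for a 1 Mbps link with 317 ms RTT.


BDP = bandwidth * RTT
= 1 Mbps * 317 ms
= 1 * 1e6 * 317 / 1000 bits
= 317000 bits
= 39625 bytes
= 38.6963 KB
BDP = 317000 bits (39625 bytes)


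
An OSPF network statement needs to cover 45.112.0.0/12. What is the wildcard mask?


Subnet mask: 255.240.0.0
Wildcard = 255.255.255.255 - subnet mask
255 - 255 = 0
255 - 240 = 15
255 - 0 = 255
255 - 0 = 255
Wildcard: 0.15.255.255


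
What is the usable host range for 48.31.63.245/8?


Network: 48.0.0.0
Broadcast: 48.255.255.255
First usable = network + 1
Last usable = broadcast - 1
Range: 48.0.0.1 to 48.255.255.254


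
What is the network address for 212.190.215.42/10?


IP:   11010100.10111110.11010111.00101010
Mask: 11111111.11000000.00000000.00000000
AND operation:
Net:  11010100.10000000.00000000.00000000
Network: 212.128.0.0/10


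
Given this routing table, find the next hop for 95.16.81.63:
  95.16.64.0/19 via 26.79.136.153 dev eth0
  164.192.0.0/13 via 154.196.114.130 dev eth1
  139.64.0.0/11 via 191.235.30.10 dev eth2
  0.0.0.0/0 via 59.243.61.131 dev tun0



Longest prefix match for 95.16.81.63:
  /19 95.16.64.0: MATCH
  /13 164.192.0.0: no
  /11 139.64.0.0: no
  /0 0.0.0.0: MATCH
Selected: next-hop 26.79.136.153 via eth0 (matched /19)


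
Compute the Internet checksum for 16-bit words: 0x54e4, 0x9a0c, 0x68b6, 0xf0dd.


Sum all words (with carry folding):
+ 0x54e4 = 0x54e4
+ 0x9a0c = 0xeef0
+ 0x68b6 = 0x57a7
+ 0xf0dd = 0x4885
One's complement: ~0x4885
Checksum = 0xb77a


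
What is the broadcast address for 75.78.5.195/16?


Network: 75.78.0.0/16
Host bits = 16
Set all host bits to 1:
Broadcast: 75.78.255.255


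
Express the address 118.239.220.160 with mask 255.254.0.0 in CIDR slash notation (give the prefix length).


Binary: 11111111.11111110.00000000.00000000
Count leading 1s
Prefix: /15


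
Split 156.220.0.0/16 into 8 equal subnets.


New prefix = 16 + 3 = 19
Each subnet has 8192 addresses
  156.220.0.0/19
  156.220.32.0/19
  156.220.64.0/19
  156.220.96.0/19
  156.220.128.0/19
  156.220.160.0/19
  156.220.192.0/19
  156.220.224.0/19
Subnets: 156.220.0.0/19, 156.220.32.0/19, 156.220.64.0/19, 156.220.96.0/19, 156.220.128.0/19, 156.220.160.0/19, 156.220.192.0/19, 156.220.224.0/19


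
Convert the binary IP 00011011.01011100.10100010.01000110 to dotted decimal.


00011011 = 27
01011100 = 92
10100010 = 162
01000110 = 70
IP: 27.92.162.70


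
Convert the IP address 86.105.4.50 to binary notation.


86 = 01010110
105 = 01101001
4 = 00000100
50 = 00110010
Binary: 01010110.01101001.00000100.00110010


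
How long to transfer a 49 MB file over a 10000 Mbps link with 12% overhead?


Effective throughput = 10000 * (1 - 12/100) = 8800 Mbps
File size in Mb = 49 * 8 = 392 Mb
Time = 392 / 8800
Time = 0.0445 seconds


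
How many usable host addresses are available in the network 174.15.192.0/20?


Host bits = 32 - 20 = 12
Total addresses = 2^12 = 4096
Usable = total - 2 (network and broadcast)
Usable hosts: 4094


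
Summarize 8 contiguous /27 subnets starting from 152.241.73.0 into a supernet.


Original prefix: /27
Number of subnets: 8 = 2^3
New prefix = 27 - 3 = 24
Supernet: 152.241.73.0/24


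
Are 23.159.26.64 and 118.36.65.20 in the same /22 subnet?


Mask: 255.255.252.0
23.159.26.64 AND mask = 23.159.24.0
118.36.65.20 AND mask = 118.36.64.0
No, different subnets (23.159.24.0 vs 118.36.64.0)


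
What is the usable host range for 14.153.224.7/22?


Network: 14.153.224.0
Broadcast: 14.153.227.255
First usable = network + 1
Last usable = broadcast - 1
Range: 14.153.224.1 to 14.153.227.254


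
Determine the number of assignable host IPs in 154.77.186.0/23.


Host bits = 32 - 23 = 9
Total addresses = 2^9 = 512
Usable = total - 2 (network and broadcast)
Usable hosts: 510


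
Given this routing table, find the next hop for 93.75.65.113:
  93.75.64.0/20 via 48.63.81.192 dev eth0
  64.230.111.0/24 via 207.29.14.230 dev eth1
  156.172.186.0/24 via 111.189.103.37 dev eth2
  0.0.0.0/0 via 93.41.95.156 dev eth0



Longest prefix match for 93.75.65.113:
  /20 93.75.64.0: MATCH
  /24 64.230.111.0: no
  /24 156.172.186.0: no
  /0 0.0.0.0: MATCH
Selected: next-hop 48.63.81.192 via eth0 (matched /20)


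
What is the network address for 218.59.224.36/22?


IP:   11011010.00111011.11100000.00100100
Mask: 11111111.11111111.11111100.00000000
AND operation:
Net:  11011010.00111011.11100000.00000000
Network: 218.59.224.0/22


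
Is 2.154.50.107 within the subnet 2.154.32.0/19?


Subnet network: 2.154.32.0
Test IP AND mask: 2.154.32.0
Yes, 2.154.50.107 is in 2.154.32.0/19


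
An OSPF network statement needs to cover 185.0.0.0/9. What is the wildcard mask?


Subnet mask: 255.128.0.0
Wildcard = 255.255.255.255 - subnet mask
255 - 255 = 0
255 - 128 = 127
255 - 0 = 255
255 - 0 = 255
Wildcard: 0.127.255.255


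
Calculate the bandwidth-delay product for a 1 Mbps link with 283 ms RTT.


BDP = bandwidth * RTT
= 1 Mbps * 283 ms
= 1 * 1e6 * 283 / 1000 bits
= 283000 bits
= 35375 bytes
= 34.5459 KB
BDP = 283000 bits (35375 bytes)


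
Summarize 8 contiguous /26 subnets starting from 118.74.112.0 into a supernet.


Original prefix: /26
Number of subnets: 8 = 2^3
New prefix = 26 - 3 = 23
Supernet: 118.74.112.0/23


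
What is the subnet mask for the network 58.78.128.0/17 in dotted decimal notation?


/17 means 17 network bits, 15 host bits
Binary: 11111111111111111000000000000000
Mask: 255.255.128.0


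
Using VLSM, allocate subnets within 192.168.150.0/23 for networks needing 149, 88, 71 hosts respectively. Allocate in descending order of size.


149 hosts -> /24 (254 usable): 192.168.150.0/24
88 hosts -> /25 (126 usable): 192.168.151.0/25
71 hosts -> /25 (126 usable): 192.168.151.128/25
Allocation: 192.168.150.0/24 (149 hosts, 254 usable); 192.168.151.0/25 (88 hosts, 126 usable); 192.168.151.128/25 (71 hosts, 126 usable)


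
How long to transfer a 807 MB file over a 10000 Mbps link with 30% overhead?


Effective throughput = 10000 * (1 - 30/100) = 7000 Mbps
File size in Mb = 807 * 8 = 6456 Mb
Time = 6456 / 7000
Time = 0.9223 seconds


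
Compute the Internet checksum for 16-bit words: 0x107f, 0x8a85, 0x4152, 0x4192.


Sum all words (with carry folding):
+ 0x107f = 0x107f
+ 0x8a85 = 0x9b04
+ 0x4152 = 0xdc56
+ 0x4192 = 0x1de9
One's complement: ~0x1de9
Checksum = 0xe216


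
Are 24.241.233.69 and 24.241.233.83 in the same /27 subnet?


Mask: 255.255.255.224
24.241.233.69 AND mask = 24.241.233.64
24.241.233.83 AND mask = 24.241.233.64
Yes, same subnet (24.241.233.64)


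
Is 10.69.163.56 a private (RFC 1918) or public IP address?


RFC 1918 private ranges:
  10.0.0.0/8 (10.0.0.0 - 10.255.255.255)
  172.16.0.0/12 (172.16.0.0 - 172.31.255.255)
  192.168.0.0/16 (192.168.0.0 - 192.168.255.255)
Private (in 10.0.0.0/8)


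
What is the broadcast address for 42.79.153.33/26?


Network: 42.79.153.0/26
Host bits = 6
Set all host bits to 1:
Broadcast: 42.79.153.63


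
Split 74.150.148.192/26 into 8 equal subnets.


New prefix = 26 + 3 = 29
Each subnet has 8 addresses
  74.150.148.192/29
  74.150.148.200/29
  74.150.148.208/29
  74.150.148.216/29
  74.150.148.224/29
  74.150.148.232/29
  74.150.148.240/29
  74.150.148.248/29
Subnets: 74.150.148.192/29, 74.150.148.200/29, 74.150.148.208/29, 74.150.148.216/29, 74.150.148.224/29, 74.150.148.232/29, 74.150.148.240/29, 74.150.148.248/29


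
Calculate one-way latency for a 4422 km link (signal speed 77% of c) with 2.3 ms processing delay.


Speed = 0.77 * 3e5 km/s = 231000 km/s
Propagation delay = 4422 / 231000 = 0.0191 s = 19.1429 ms
Processing delay = 2.3 ms
Total one-way latency = 21.4429 ms


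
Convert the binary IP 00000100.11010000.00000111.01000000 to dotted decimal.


00000100 = 4
11010000 = 208
00000111 = 7
01000000 = 64
IP: 4.208.7.64


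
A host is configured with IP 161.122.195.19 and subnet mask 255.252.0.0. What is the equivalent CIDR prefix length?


Binary: 11111111.11111100.00000000.00000000
Count leading 1s
Prefix: /14


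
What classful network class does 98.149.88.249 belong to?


First octet: 98
Binary: 01100010
0xxxxxxx -> Class A (1-126)
Class A, default mask 255.0.0.0 (/8)


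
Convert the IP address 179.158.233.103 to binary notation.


179 = 10110011
158 = 10011110
233 = 11101001
103 = 01100111
Binary: 10110011.10011110.11101001.01100111


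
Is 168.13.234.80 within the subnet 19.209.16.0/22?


Subnet network: 19.209.16.0
Test IP AND mask: 168.13.232.0
No, 168.13.234.80 is not in 19.209.16.0/22


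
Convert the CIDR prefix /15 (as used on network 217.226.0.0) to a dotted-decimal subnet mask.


/15 means 15 network bits, 17 host bits
Binary: 11111111111111100000000000000000
Mask: 255.254.0.0


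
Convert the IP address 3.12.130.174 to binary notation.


3 = 00000011
12 = 00001100
130 = 10000010
174 = 10101110
Binary: 00000011.00001100.10000010.10101110


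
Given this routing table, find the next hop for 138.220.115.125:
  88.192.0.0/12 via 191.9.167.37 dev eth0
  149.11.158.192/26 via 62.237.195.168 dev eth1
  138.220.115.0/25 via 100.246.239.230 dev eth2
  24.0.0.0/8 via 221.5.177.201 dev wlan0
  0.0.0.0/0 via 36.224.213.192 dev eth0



Longest prefix match for 138.220.115.125:
  /12 88.192.0.0: no
  /26 149.11.158.192: no
  /25 138.220.115.0: MATCH
  /8 24.0.0.0: no
  /0 0.0.0.0: MATCH
Selected: next-hop 100.246.239.230 via eth2 (matched /25)


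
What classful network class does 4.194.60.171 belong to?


First octet: 4
Binary: 00000100
0xxxxxxx -> Class A (1-126)
Class A, default mask 255.0.0.0 (/8)


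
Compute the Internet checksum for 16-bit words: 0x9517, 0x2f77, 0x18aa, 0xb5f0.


Sum all words (with carry folding):
+ 0x9517 = 0x9517
+ 0x2f77 = 0xc48e
+ 0x18aa = 0xdd38
+ 0xb5f0 = 0x9329
One's complement: ~0x9329
Checksum = 0x6cd6


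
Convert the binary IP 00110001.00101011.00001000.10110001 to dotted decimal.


00110001 = 49
00101011 = 43
00001000 = 8
10110001 = 177
IP: 49.43.8.177


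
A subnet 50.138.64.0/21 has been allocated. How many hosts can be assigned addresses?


Host bits = 32 - 21 = 11
Total addresses = 2^11 = 2048
Usable = total - 2 (network and broadcast)
Usable hosts: 2046


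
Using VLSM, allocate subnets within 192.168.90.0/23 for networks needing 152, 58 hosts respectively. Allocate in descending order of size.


152 hosts -> /24 (254 usable): 192.168.90.0/24
58 hosts -> /26 (62 usable): 192.168.91.0/26
Allocation: 192.168.90.0/24 (152 hosts, 254 usable); 192.168.91.0/26 (58 hosts, 62 usable)


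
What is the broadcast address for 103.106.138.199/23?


Network: 103.106.138.0/23
Host bits = 9
Set all host bits to 1:
Broadcast: 103.106.139.255


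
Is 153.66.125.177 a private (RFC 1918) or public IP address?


RFC 1918 private ranges:
  10.0.0.0/8 (10.0.0.0 - 10.255.255.255)
  172.16.0.0/12 (172.16.0.0 - 172.31.255.255)
  192.168.0.0/16 (192.168.0.0 - 192.168.255.255)
Public (not in any RFC 1918 range)


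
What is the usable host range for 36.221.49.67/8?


Network: 36.0.0.0
Broadcast: 36.255.255.255
First usable = network + 1
Last usable = broadcast - 1
Range: 36.0.0.1 to 36.255.255.254


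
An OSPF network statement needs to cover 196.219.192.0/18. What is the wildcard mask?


Subnet mask: 255.255.192.0
Wildcard = 255.255.255.255 - subnet mask
255 - 255 = 0
255 - 255 = 0
255 - 192 = 63
255 - 0 = 255
Wildcard: 0.0.63.255


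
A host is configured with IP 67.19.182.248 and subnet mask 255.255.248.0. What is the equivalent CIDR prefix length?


Binary: 11111111.11111111.11111000.00000000
Count leading 1s
Prefix: /21


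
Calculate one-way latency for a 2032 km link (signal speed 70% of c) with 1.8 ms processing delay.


Speed = 0.7 * 3e5 km/s = 210000 km/s
Propagation delay = 2032 / 210000 = 0.0097 s = 9.6762 ms
Processing delay = 1.8 ms
Total one-way latency = 11.4762 ms


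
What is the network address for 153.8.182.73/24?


IP:   10011001.00001000.10110110.01001001
Mask: 11111111.11111111.11111111.00000000
AND operation:
Net:  10011001.00001000.10110110.00000000
Network: 153.8.182.0/24


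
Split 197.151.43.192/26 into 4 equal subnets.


New prefix = 26 + 2 = 28
Each subnet has 16 addresses
  197.151.43.192/28
  197.151.43.208/28
  197.151.43.224/28
  197.151.43.240/28
Subnets: 197.151.43.192/28, 197.151.43.208/28, 197.151.43.224/28, 197.151.43.240/28


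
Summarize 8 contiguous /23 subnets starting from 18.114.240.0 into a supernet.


Original prefix: /23
Number of subnets: 8 = 2^3
New prefix = 23 - 3 = 20
Supernet: 18.114.240.0/20


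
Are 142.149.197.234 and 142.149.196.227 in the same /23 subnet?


Mask: 255.255.254.0
142.149.197.234 AND mask = 142.149.196.0
142.149.196.227 AND mask = 142.149.196.0
Yes, same subnet (142.149.196.0)


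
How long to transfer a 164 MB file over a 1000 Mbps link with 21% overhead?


Effective throughput = 1000 * (1 - 21/100) = 790 Mbps
File size in Mb = 164 * 8 = 1312 Mb
Time = 1312 / 790
Time = 1.6608 seconds


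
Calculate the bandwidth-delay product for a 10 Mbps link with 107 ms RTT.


BDP = bandwidth * RTT
= 10 Mbps * 107 ms
= 10 * 1e6 * 107 / 1000 bits
= 1070000 bits
= 133750 bytes
= 130.6152 KB
BDP = 1070000 bits (133750 bytes)


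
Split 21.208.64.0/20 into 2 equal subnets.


New prefix = 20 + 1 = 21
Each subnet has 2048 addresses
  21.208.64.0/21
  21.208.72.0/21
Subnets: 21.208.64.0/21, 21.208.72.0/21


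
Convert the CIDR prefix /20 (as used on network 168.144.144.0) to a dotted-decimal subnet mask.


/20 means 20 network bits, 12 host bits
Binary: 11111111111111111111000000000000
Mask: 255.255.240.0


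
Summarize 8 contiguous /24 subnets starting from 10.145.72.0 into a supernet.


Original prefix: /24
Number of subnets: 8 = 2^3
New prefix = 24 - 3 = 21
Supernet: 10.145.72.0/21


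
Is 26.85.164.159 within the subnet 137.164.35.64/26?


Subnet network: 137.164.35.64
Test IP AND mask: 26.85.164.128
No, 26.85.164.159 is not in 137.164.35.64/26
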